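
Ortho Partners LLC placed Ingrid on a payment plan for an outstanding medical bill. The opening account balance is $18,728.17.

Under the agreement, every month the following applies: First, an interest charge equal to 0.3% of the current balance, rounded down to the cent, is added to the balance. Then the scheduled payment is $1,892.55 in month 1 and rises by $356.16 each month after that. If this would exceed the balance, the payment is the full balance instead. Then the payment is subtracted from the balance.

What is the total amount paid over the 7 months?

$18,967.64

Month 1: opening $18,728.17; interest $56.18 → $18,784.35; payment $1,892.55; balance $16,891.80
Month 2: opening $16,891.80; interest $50.67 → $16,942.47; payment $2,248.71; balance $14,693.76
Month 3: opening $14,693.76; interest $44.08 → $14,737.84; payment $2,604.87; balance $12,132.97
Month 4: opening $12,132.97; interest $36.39 → $12,169.36; payment $2,961.03; balance $9,208.33
Month 5: opening $9,208.33; interest $27.62 → $9,235.95; payment $3,317.19; balance $5,918.76
Month 6: opening $5,918.76; interest $17.75 → $5,936.51; payment $3,673.35; balance $2,263.16
Month 7: opening $2,263.16; interest $6.78 → $2,269.94; payment $2,269.94; balance $0.00
Total paid: $18,967.64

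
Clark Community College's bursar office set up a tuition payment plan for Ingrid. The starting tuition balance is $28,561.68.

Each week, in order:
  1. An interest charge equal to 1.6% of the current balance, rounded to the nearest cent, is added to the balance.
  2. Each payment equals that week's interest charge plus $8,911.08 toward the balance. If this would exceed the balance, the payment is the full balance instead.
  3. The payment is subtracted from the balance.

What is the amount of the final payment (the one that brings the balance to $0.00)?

# | Opening | Interest | Payment | End bal
1 | $28,561.68 | $456.99 | $9,368.07 | $19,650.60
2 | $19,650.60 | $314.41 | $9,225.49 | $10,739.52
3 | $10,739.52 | $171.83 | $9,082.91 | $1,828.44
4 | $1,828.44 | $29.26 | $1,857.70 | $0.00

$1,857.70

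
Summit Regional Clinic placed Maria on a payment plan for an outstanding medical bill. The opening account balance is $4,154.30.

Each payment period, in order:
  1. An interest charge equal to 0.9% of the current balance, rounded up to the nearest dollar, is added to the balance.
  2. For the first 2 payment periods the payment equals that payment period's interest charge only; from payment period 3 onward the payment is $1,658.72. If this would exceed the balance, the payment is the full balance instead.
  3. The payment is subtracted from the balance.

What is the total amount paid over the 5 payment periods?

Payment period 1: $4,154.30 +$38.00 interest = $4,192.30; pay $38.00 → $4,154.30
Payment period 2: $4,154.30 +$38.00 interest = $4,192.30; pay $38.00 → $4,154.30
Payment period 3: $4,154.30 +$38.00 interest = $4,192.30; pay $1,658.72 → $2,533.58
Payment period 4: $2,533.58 +$23.00 interest = $2,556.58; pay $1,658.72 → $897.86
Payment period 5: $897.86 +$9.00 interest = $906.86; pay $906.86 → $0.00
Total paid: $4,300.30

$4,300.30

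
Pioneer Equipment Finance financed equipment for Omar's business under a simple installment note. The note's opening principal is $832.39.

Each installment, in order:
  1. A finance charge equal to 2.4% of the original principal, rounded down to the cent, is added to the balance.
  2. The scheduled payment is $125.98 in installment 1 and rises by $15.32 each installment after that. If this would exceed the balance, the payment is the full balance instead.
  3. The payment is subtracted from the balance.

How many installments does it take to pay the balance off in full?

6

Installment 1: $832.39 +$19.97 interest = $852.36; pay $125.98 → $726.38
Installment 2: $726.38 +$19.97 interest = $746.35; pay $141.30 → $605.05
Installment 3: $605.05 +$19.97 interest = $625.02; pay $156.62 → $468.40
Installment 4: $468.40 +$19.97 interest = $488.37; pay $171.94 → $316.43
Installment 5: $316.43 +$19.97 interest = $336.40; pay $187.26 → $149.14
Installment 6: $149.14 +$19.97 interest = $169.11; pay $169.11 → $0.00
Balance reaches $0.00 in installment 6.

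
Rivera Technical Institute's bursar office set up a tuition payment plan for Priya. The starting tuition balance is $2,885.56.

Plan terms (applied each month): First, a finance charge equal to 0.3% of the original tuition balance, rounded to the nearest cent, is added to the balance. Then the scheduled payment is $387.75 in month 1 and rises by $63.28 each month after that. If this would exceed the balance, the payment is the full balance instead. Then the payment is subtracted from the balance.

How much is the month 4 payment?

$577.59

Month 1: opening $2,885.56; interest $8.66 → $2,894.22; payment $387.75; balance $2,506.47
Month 2: opening $2,506.47; interest $8.66 → $2,515.13; payment $451.03; balance $2,064.10
Month 3: opening $2,064.10; interest $8.66 → $2,072.76; payment $514.31; balance $1,558.45
Month 4: opening $1,558.45; interest $8.66 → $1,567.11; payment $577.59; balance $989.52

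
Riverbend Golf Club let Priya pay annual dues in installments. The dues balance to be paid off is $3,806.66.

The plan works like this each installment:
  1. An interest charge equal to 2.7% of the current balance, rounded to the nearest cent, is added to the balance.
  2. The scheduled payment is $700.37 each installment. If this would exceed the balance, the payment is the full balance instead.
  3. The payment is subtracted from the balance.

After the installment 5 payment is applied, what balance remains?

$652.94

# | Opening | Interest | Payment | End bal
1 | $3,806.66 | $102.78 | $700.37 | $3,209.07
2 | $3,209.07 | $86.64 | $700.37 | $2,595.34
3 | $2,595.34 | $70.07 | $700.37 | $1,965.04
4 | $1,965.04 | $53.06 | $700.37 | $1,317.73
5 | $1,317.73 | $35.58 | $700.37 | $652.94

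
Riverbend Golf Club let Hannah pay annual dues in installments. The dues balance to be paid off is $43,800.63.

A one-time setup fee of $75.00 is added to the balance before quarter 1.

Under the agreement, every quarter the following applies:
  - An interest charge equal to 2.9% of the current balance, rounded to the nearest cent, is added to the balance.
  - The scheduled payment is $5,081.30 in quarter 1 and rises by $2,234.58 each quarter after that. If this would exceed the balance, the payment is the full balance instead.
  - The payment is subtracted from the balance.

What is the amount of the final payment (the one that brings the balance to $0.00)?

$710.76

Quarter 1: $43,875.63 +$1,272.39 interest = $45,148.02; pay $5,081.30 → $40,066.72
Quarter 2: $40,066.72 +$1,161.93 interest = $41,228.65; pay $7,315.88 → $33,912.77
Quarter 3: $33,912.77 +$983.47 interest = $34,896.24; pay $9,550.46 → $25,345.78
Quarter 4: $25,345.78 +$735.03 interest = $26,080.81; pay $11,785.04 → $14,295.77
Quarter 5: $14,295.77 +$414.58 interest = $14,710.35; pay $14,019.62 → $690.73
Quarter 6: $690.73 +$20.03 interest = $710.76; pay $710.76 → $0.00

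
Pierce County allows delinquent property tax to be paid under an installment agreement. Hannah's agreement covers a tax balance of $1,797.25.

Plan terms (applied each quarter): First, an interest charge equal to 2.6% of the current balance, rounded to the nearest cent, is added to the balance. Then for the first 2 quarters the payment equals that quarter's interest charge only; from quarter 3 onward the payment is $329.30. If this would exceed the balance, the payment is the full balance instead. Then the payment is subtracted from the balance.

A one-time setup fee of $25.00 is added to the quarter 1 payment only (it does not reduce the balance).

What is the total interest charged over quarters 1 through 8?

Quarter 1: opening $1,797.25; interest $46.73 → $1,843.98; payment $46.73 (+ $25.00 fee); balance $1,797.25
Quarter 2: opening $1,797.25; interest $46.73 → $1,843.98; payment $46.73; balance $1,797.25
Quarter 3: opening $1,797.25; interest $46.73 → $1,843.98; payment $329.30; balance $1,514.68
Quarter 4: opening $1,514.68; interest $39.38 → $1,554.06; payment $329.30; balance $1,224.76
Quarter 5: opening $1,224.76; interest $31.84 → $1,256.60; payment $329.30; balance $927.30
Quarter 6: opening $927.30; interest $24.11 → $951.41; payment $329.30; balance $622.11
Quarter 7: opening $622.11; interest $16.17 → $638.28; payment $329.30; balance $308.98
Quarter 8: opening $308.98; interest $8.03 → $317.01; payment $317.01; balance $0.00
Total interest: $46.73 + $46.73 + $46.73 + $39.38 + $31.84 + $24.11 + $16.17 + $8.03 = $259.72

$259.72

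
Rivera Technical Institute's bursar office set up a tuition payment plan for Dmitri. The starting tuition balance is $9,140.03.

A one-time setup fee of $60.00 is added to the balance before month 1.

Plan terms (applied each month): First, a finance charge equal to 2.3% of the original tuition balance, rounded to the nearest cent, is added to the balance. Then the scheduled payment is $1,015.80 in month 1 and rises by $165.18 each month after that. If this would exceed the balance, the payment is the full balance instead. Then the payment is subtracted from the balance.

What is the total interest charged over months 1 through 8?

$1,681.76

Month 1: $9,200.03 +$210.22 interest = $9,410.25; pay $1,015.80 → $8,394.45
Month 2: $8,394.45 +$210.22 interest = $8,604.67; pay $1,180.98 → $7,423.69
Month 3: $7,423.69 +$210.22 interest = $7,633.91; pay $1,346.16 → $6,287.75
Month 4: $6,287.75 +$210.22 interest = $6,497.97; pay $1,511.34 → $4,986.63
Month 5: $4,986.63 +$210.22 interest = $5,196.85; pay $1,676.52 → $3,520.33
Month 6: $3,520.33 +$210.22 interest = $3,730.55; pay $1,841.70 → $1,888.85
Month 7: $1,888.85 +$210.22 interest = $2,099.07; pay $2,006.88 → $92.19
Month 8: $92.19 +$210.22 interest = $302.41; pay $302.41 → $0.00
Total interest: $210.22 + $210.22 + $210.22 + $210.22 + $210.22 + $210.22 + $210.22 + $210.22 = $1,681.76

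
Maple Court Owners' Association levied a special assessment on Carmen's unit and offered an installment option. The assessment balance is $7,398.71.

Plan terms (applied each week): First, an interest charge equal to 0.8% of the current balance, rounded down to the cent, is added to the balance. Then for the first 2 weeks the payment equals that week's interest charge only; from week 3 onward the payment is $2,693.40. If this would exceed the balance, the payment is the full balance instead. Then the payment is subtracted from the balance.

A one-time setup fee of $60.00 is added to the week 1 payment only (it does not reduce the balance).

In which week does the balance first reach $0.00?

5

Week 1: opening $7,398.71; interest $59.18 → $7,457.89; payment $59.18 (+ $60.00 fee); balance $7,398.71
Week 2: opening $7,398.71; interest $59.18 → $7,457.89; payment $59.18; balance $7,398.71
Week 3: opening $7,398.71; interest $59.18 → $7,457.89; payment $2,693.40; balance $4,764.49
Week 4: opening $4,764.49; interest $38.11 → $4,802.60; payment $2,693.40; balance $2,109.20
Week 5: opening $2,109.20; interest $16.87 → $2,126.07; payment $2,126.07; balance $0.00
Balance reaches $0.00 in week 5.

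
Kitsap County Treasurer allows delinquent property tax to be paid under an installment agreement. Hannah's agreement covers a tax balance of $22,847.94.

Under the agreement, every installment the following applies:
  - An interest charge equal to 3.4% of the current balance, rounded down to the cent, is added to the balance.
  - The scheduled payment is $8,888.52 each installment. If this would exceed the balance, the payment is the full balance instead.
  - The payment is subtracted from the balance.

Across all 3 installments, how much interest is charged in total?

# | Opening | Interest | Payment | End bal
1 | $22,847.94 | $776.82 | $8,888.52 | $14,736.24
2 | $14,736.24 | $501.03 | $8,888.52 | $6,348.75
3 | $6,348.75 | $215.85 | $6,564.60 | $0.00
Total interest: $776.82 + $501.03 + $215.85 = $1,493.70

$1,493.70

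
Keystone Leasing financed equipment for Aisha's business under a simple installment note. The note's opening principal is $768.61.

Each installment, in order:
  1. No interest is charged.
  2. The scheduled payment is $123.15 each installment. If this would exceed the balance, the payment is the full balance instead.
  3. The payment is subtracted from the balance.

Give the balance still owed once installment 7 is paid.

$0.00

Installment 1: opening $768.61; payment $123.15; balance $645.46
Installment 2: opening $645.46; payment $123.15; balance $522.31
Installment 3: opening $522.31; payment $123.15; balance $399.16
Installment 4: opening $399.16; payment $123.15; balance $276.01
Installment 5: opening $276.01; payment $123.15; balance $152.86
Installment 6: opening $152.86; payment $123.15; balance $29.71
Installment 7: opening $29.71; payment $29.71; balance $0.00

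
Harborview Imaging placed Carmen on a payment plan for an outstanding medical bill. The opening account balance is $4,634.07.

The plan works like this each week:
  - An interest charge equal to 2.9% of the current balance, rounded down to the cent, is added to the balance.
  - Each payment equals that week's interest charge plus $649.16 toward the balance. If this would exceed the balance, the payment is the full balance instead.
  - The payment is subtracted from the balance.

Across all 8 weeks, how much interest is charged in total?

Week 1: opening $4,634.07; interest $134.38 → $4,768.45; payment $783.54; balance $3,984.91
Week 2: opening $3,984.91; interest $115.56 → $4,100.47; payment $764.72; balance $3,335.75
Week 3: opening $3,335.75; interest $96.73 → $3,432.48; payment $745.89; balance $2,686.59
Week 4: opening $2,686.59; interest $77.91 → $2,764.50; payment $727.07; balance $2,037.43
Week 5: opening $2,037.43; interest $59.08 → $2,096.51; payment $708.24; balance $1,388.27
Week 6: opening $1,388.27; interest $40.25 → $1,428.52; payment $689.41; balance $739.11
Week 7: opening $739.11; interest $21.43 → $760.54; payment $670.59; balance $89.95
Week 8: opening $89.95; interest $2.60 → $92.55; payment $92.55; balance $0.00
Total interest: $134.38 + $115.56 + $96.73 + $77.91 + $59.08 + $40.25 + $21.43 + $2.60 = $547.94

$547.94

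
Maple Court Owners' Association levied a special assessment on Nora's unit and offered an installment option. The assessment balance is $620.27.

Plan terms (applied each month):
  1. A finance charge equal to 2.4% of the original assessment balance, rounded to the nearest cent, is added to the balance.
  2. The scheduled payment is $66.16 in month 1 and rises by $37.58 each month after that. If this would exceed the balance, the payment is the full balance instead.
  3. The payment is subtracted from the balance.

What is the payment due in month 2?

$103.74

# | Opening | Interest | Payment | End bal
1 | $620.27 | $14.89 | $66.16 | $569.00
2 | $569.00 | $14.89 | $103.74 | $480.15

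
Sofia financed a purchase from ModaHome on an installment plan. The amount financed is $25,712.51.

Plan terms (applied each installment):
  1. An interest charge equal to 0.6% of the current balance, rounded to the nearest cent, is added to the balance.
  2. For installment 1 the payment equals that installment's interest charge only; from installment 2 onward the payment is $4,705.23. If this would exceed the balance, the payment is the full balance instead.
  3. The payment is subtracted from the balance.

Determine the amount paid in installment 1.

Installment 1: opening $25,712.51; interest $154.28 → $25,866.79; payment $154.28; balance $25,712.51

$154.28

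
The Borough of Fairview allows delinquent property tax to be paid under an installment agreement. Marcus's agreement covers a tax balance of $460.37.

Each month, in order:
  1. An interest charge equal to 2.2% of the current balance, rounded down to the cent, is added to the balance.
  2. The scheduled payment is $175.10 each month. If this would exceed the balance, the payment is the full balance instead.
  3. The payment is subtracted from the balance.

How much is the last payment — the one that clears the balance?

Month 1: opening $460.37; interest $10.12 → $470.49; payment $175.10; balance $295.39
Month 2: opening $295.39; interest $6.49 → $301.88; payment $175.10; balance $126.78
Month 3: opening $126.78; interest $2.78 → $129.56; payment $129.56; balance $0.00

$129.56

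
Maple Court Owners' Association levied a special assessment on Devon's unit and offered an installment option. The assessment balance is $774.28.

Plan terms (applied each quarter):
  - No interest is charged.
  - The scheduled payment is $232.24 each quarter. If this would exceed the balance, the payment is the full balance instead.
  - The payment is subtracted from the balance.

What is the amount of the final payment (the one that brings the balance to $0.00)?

$77.56

Quarter 1: opening $774.28; payment $232.24; balance $542.04
Quarter 2: opening $542.04; payment $232.24; balance $309.80
Quarter 3: opening $309.80; payment $232.24; balance $77.56
Quarter 4: opening $77.56; payment $77.56; balance $0.00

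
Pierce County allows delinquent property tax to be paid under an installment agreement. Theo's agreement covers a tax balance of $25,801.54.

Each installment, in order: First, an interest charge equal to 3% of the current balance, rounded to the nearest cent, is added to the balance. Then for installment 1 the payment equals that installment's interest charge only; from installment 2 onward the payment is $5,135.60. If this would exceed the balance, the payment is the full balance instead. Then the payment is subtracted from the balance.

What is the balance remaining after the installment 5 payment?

Installment 1: $25,801.54 +$774.05 interest = $26,575.59; pay $774.05 → $25,801.54
Installment 2: $25,801.54 +$774.05 interest = $26,575.59; pay $5,135.60 → $21,439.99
Installment 3: $21,439.99 +$643.20 interest = $22,083.19; pay $5,135.60 → $16,947.59
Installment 4: $16,947.59 +$508.43 interest = $17,456.02; pay $5,135.60 → $12,320.42
Installment 5: $12,320.42 +$369.61 interest = $12,690.03; pay $5,135.60 → $7,554.43

$7,554.43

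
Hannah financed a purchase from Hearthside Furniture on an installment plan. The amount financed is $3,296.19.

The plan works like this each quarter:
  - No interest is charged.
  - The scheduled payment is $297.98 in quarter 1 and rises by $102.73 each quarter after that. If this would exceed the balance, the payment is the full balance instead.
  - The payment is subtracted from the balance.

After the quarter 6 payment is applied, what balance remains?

$0.00

# | Opening | Payment | End bal
1 | $3,296.19 | $297.98 | $2,998.21
2 | $2,998.21 | $400.71 | $2,597.50
3 | $2,597.50 | $503.44 | $2,094.06
4 | $2,094.06 | $606.17 | $1,487.89
5 | $1,487.89 | $708.90 | $778.99
6 | $778.99 | $778.99 | $0.00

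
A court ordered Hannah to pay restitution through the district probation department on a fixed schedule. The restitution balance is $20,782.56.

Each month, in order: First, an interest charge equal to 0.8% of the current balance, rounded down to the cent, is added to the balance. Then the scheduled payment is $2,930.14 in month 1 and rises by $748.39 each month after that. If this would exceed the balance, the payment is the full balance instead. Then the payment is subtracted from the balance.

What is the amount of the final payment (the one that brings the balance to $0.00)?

$5,119.94

Month 1: $20,782.56 +$166.26 interest = $20,948.82; pay $2,930.14 → $18,018.68
Month 2: $18,018.68 +$144.14 interest = $18,162.82; pay $3,678.53 → $14,484.29
Month 3: $14,484.29 +$115.87 interest = $14,600.16; pay $4,426.92 → $10,173.24
Month 4: $10,173.24 +$81.38 interest = $10,254.62; pay $5,175.31 → $5,079.31
Month 5: $5,079.31 +$40.63 interest = $5,119.94; pay $5,119.94 → $0.00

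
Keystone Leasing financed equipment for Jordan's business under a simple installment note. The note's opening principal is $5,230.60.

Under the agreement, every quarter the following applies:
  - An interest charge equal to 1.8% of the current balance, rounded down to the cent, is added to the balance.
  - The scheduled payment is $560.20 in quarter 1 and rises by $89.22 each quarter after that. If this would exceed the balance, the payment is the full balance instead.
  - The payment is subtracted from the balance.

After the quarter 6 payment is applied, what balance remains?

# | Opening | Interest | Payment | End bal
1 | $5,230.60 | $94.15 | $560.20 | $4,764.55
2 | $4,764.55 | $85.76 | $649.42 | $4,200.89
3 | $4,200.89 | $75.61 | $738.64 | $3,537.86
4 | $3,537.86 | $63.68 | $827.86 | $2,773.68
5 | $2,773.68 | $49.92 | $917.08 | $1,906.52
6 | $1,906.52 | $34.31 | $1,006.30 | $934.53

$934.53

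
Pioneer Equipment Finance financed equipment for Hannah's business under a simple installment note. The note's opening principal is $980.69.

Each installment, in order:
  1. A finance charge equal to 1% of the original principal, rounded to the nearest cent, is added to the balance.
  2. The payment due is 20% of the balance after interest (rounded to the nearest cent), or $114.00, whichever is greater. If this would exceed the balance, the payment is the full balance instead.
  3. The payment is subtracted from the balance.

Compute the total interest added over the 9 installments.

$88.29

Installment 1: $980.69 +$9.81 interest = $990.50; pay $198.10 → $792.40
Installment 2: $792.40 +$9.81 interest = $802.21; pay $160.44 → $641.77
Installment 3: $641.77 +$9.81 interest = $651.58; pay $130.32 → $521.26
Installment 4: $521.26 +$9.81 interest = $531.07; pay $114.00 → $417.07
Installment 5: $417.07 +$9.81 interest = $426.88; pay $114.00 → $312.88
Installment 6: $312.88 +$9.81 interest = $322.69; pay $114.00 → $208.69
Installment 7: $208.69 +$9.81 interest = $218.50; pay $114.00 → $104.50
Installment 8: $104.50 +$9.81 interest = $114.31; pay $114.00 → $0.31
Installment 9: $0.31 +$9.81 interest = $10.12; pay $10.12 → $0.00
Total interest: $9.81 + $9.81 + $9.81 + $9.81 + $9.81 + $9.81 + $9.81 + $9.81 + $9.81 = $88.29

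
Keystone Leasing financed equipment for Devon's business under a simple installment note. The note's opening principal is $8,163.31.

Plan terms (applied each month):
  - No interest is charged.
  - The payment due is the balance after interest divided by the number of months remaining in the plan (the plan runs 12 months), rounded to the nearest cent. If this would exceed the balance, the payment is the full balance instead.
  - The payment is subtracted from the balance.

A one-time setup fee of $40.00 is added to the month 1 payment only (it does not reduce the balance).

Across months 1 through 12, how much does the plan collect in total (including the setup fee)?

Month 1: $8,163.31 − $680.28 (+ $40.00 fee) → $7,483.03
Month 2: $7,483.03 − $680.28 → $6,802.75
Month 3: $6,802.75 − $680.28 → $6,122.47
Month 4: $6,122.47 − $680.27 → $5,442.20
Month 5: $5,442.20 − $680.28 → $4,761.92
Month 6: $4,761.92 − $680.27 → $4,081.65
Month 7: $4,081.65 − $680.28 → $3,401.37
Month 8: $3,401.37 − $680.27 → $2,721.10
Month 9: $2,721.10 − $680.28 → $2,040.82
Month 10: $2,040.82 − $680.27 → $1,360.55
Month 11: $1,360.55 − $680.28 → $680.27
Month 12: $680.27 − $680.27 → $0.00
Total paid: $8,203.31

$8,203.31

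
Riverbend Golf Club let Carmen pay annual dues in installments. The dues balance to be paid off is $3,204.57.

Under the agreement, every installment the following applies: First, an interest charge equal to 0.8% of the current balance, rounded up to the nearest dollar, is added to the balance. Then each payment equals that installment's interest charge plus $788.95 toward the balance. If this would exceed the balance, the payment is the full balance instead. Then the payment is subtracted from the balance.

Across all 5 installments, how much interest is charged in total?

Installment 1: opening $3,204.57; interest $26.00 → $3,230.57; payment $814.95; balance $2,415.62
Installment 2: opening $2,415.62; interest $20.00 → $2,435.62; payment $808.95; balance $1,626.67
Installment 3: opening $1,626.67; interest $14.00 → $1,640.67; payment $802.95; balance $837.72
Installment 4: opening $837.72; interest $7.00 → $844.72; payment $795.95; balance $48.77
Installment 5: opening $48.77; interest $1.00 → $49.77; payment $49.77; balance $0.00
Total interest: $26.00 + $20.00 + $14.00 + $7.00 + $1.00 = $68.00

$68.00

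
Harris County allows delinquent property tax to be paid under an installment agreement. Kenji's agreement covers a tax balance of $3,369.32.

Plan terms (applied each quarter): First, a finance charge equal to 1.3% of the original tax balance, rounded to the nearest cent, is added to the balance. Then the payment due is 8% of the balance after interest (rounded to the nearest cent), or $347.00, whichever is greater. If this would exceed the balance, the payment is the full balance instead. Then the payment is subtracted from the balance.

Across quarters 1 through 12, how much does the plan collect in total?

$3,894.92

Quarter 1: opening $3,369.32; interest $43.80 → $3,413.12; payment $347.00; balance $3,066.12
Quarter 2: opening $3,066.12; interest $43.80 → $3,109.92; payment $347.00; balance $2,762.92
Quarter 3: opening $2,762.92; interest $43.80 → $2,806.72; payment $347.00; balance $2,459.72
Quarter 4: opening $2,459.72; interest $43.80 → $2,503.52; payment $347.00; balance $2,156.52
Quarter 5: opening $2,156.52; interest $43.80 → $2,200.32; payment $347.00; balance $1,853.32
Quarter 6: opening $1,853.32; interest $43.80 → $1,897.12; payment $347.00; balance $1,550.12
Quarter 7: opening $1,550.12; interest $43.80 → $1,593.92; payment $347.00; balance $1,246.92
Quarter 8: opening $1,246.92; interest $43.80 → $1,290.72; payment $347.00; balance $943.72
Quarter 9: opening $943.72; interest $43.80 → $987.52; payment $347.00; balance $640.52
Quarter 10: opening $640.52; interest $43.80 → $684.32; payment $347.00; balance $337.32
Quarter 11: opening $337.32; interest $43.80 → $381.12; payment $347.00; balance $34.12
Quarter 12: opening $34.12; interest $43.80 → $77.92; payment $77.92; balance $0.00
Total paid: $3,894.92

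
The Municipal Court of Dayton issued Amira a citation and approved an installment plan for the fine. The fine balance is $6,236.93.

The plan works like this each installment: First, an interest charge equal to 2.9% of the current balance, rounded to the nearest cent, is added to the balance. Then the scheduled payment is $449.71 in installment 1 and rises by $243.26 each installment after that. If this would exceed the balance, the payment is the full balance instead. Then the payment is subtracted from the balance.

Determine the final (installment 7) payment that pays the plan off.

Installment 1: opening $6,236.93; interest $180.87 → $6,417.80; payment $449.71; balance $5,968.09
Installment 2: opening $5,968.09; interest $173.07 → $6,141.16; payment $692.97; balance $5,448.19
Installment 3: opening $5,448.19; interest $158.00 → $5,606.19; payment $936.23; balance $4,669.96
Installment 4: opening $4,669.96; interest $135.43 → $4,805.39; payment $1,179.49; balance $3,625.90
Installment 5: opening $3,625.90; interest $105.15 → $3,731.05; payment $1,422.75; balance $2,308.30
Installment 6: opening $2,308.30; interest $66.94 → $2,375.24; payment $1,666.01; balance $709.23
Installment 7: opening $709.23; interest $20.57 → $729.80; payment $729.80; balance $0.00

$729.80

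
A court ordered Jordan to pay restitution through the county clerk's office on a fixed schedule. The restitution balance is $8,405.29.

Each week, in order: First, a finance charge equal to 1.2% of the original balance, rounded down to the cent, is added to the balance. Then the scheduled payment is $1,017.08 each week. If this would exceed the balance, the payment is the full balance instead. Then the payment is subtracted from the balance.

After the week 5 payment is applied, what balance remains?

$3,824.19

Week 1: $8,405.29 +$100.86 interest = $8,506.15; pay $1,017.08 → $7,489.07
Week 2: $7,489.07 +$100.86 interest = $7,589.93; pay $1,017.08 → $6,572.85
Week 3: $6,572.85 +$100.86 interest = $6,673.71; pay $1,017.08 → $5,656.63
Week 4: $5,656.63 +$100.86 interest = $5,757.49; pay $1,017.08 → $4,740.41
Week 5: $4,740.41 +$100.86 interest = $4,841.27; pay $1,017.08 → $3,824.19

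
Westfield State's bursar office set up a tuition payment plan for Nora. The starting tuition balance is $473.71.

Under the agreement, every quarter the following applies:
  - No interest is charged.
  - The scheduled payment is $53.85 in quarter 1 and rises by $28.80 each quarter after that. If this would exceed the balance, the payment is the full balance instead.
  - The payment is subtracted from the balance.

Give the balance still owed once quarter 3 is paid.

Quarter 1: opening $473.71; payment $53.85; balance $419.86
Quarter 2: opening $419.86; payment $82.65; balance $337.21
Quarter 3: opening $337.21; payment $111.45; balance $225.76

$225.76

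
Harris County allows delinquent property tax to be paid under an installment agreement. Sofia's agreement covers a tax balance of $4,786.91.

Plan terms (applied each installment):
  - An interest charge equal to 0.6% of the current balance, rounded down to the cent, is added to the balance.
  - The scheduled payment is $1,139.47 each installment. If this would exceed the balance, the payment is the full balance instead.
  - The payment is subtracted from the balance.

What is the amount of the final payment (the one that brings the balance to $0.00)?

$305.57

Installment 1: $4,786.91 +$28.72 interest = $4,815.63; pay $1,139.47 → $3,676.16
Installment 2: $3,676.16 +$22.05 interest = $3,698.21; pay $1,139.47 → $2,558.74
Installment 3: $2,558.74 +$15.35 interest = $2,574.09; pay $1,139.47 → $1,434.62
Installment 4: $1,434.62 +$8.60 interest = $1,443.22; pay $1,139.47 → $303.75
Installment 5: $303.75 +$1.82 interest = $305.57; pay $305.57 → $0.00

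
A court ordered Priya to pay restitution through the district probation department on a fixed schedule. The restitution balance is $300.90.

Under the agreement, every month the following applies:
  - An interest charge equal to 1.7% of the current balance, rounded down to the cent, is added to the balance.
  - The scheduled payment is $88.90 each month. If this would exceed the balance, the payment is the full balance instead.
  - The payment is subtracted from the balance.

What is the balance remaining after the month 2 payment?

Month 1: $300.90 +$5.11 interest = $306.01; pay $88.90 → $217.11
Month 2: $217.11 +$3.69 interest = $220.80; pay $88.90 → $131.90

$131.90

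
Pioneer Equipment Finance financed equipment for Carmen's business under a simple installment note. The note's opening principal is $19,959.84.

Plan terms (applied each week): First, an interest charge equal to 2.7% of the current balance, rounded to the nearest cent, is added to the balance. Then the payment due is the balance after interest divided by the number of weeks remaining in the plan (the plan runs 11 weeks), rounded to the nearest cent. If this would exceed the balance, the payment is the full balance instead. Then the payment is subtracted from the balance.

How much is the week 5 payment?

Week 1: $19,959.84 +$538.92 interest = $20,498.76; pay $1,863.52 → $18,635.24
Week 2: $18,635.24 +$503.15 interest = $19,138.39; pay $1,913.84 → $17,224.55
Week 3: $17,224.55 +$465.06 interest = $17,689.61; pay $1,965.51 → $15,724.10
Week 4: $15,724.10 +$424.55 interest = $16,148.65; pay $2,018.58 → $14,130.07
Week 5: $14,130.07 +$381.51 interest = $14,511.58; pay $2,073.08 → $12,438.50

$2,073.08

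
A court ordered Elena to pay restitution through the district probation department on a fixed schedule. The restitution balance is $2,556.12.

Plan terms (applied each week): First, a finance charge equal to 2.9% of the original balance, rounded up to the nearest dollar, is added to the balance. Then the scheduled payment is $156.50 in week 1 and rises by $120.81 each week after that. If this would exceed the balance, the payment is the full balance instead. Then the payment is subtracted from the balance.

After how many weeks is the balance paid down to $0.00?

Week 1: $2,556.12 +$75.00 interest = $2,631.12; pay $156.50 → $2,474.62
Week 2: $2,474.62 +$75.00 interest = $2,549.62; pay $277.31 → $2,272.31
Week 3: $2,272.31 +$75.00 interest = $2,347.31; pay $398.12 → $1,949.19
Week 4: $1,949.19 +$75.00 interest = $2,024.19; pay $518.93 → $1,505.26
Week 5: $1,505.26 +$75.00 interest = $1,580.26; pay $639.74 → $940.52
Week 6: $940.52 +$75.00 interest = $1,015.52; pay $760.55 → $254.97
Week 7: $254.97 +$75.00 interest = $329.97; pay $329.97 → $0.00
Balance reaches $0.00 in week 7.

7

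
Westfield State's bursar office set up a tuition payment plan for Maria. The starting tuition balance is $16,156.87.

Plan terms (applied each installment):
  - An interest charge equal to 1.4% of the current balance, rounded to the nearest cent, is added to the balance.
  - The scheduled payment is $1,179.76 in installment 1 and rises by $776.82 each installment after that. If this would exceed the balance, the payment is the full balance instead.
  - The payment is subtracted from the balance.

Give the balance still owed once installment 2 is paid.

# | Opening | Interest | Payment | End bal
1 | $16,156.87 | $226.20 | $1,179.76 | $15,203.31
2 | $15,203.31 | $212.85 | $1,956.58 | $13,459.58

$13,459.58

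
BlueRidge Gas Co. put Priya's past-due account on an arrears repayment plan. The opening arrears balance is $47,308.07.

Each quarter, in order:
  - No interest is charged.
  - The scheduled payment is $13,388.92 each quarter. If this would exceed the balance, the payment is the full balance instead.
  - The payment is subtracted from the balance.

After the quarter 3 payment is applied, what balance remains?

Quarter 1: opening $47,308.07; payment $13,388.92; balance $33,919.15
Quarter 2: opening $33,919.15; payment $13,388.92; balance $20,530.23
Quarter 3: opening $20,530.23; payment $13,388.92; balance $7,141.31

$7,141.31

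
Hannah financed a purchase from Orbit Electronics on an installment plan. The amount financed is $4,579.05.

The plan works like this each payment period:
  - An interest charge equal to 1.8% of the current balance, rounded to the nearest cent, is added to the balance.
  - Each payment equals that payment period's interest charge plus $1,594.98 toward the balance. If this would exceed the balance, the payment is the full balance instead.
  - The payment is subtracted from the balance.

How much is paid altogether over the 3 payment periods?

# | Opening | Interest | Payment | End bal
1 | $4,579.05 | $82.42 | $1,677.40 | $2,984.07
2 | $2,984.07 | $53.71 | $1,648.69 | $1,389.09
3 | $1,389.09 | $25.00 | $1,414.09 | $0.00
Total paid: $4,740.18

$4,740.18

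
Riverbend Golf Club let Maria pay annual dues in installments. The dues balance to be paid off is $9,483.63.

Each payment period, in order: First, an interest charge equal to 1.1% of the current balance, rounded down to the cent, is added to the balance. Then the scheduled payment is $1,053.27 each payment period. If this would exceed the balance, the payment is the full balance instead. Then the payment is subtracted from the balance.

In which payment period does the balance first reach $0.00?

10

Payment period 1: $9,483.63 +$104.31 interest = $9,587.94; pay $1,053.27 → $8,534.67
Payment period 2: $8,534.67 +$93.88 interest = $8,628.55; pay $1,053.27 → $7,575.28
Payment period 3: $7,575.28 +$83.32 interest = $7,658.60; pay $1,053.27 → $6,605.33
Payment period 4: $6,605.33 +$72.65 interest = $6,677.98; pay $1,053.27 → $5,624.71
Payment period 5: $5,624.71 +$61.87 interest = $5,686.58; pay $1,053.27 → $4,633.31
Payment period 6: $4,633.31 +$50.96 interest = $4,684.27; pay $1,053.27 → $3,631.00
Payment period 7: $3,631.00 +$39.94 interest = $3,670.94; pay $1,053.27 → $2,617.67
Payment period 8: $2,617.67 +$28.79 interest = $2,646.46; pay $1,053.27 → $1,593.19
Payment period 9: $1,593.19 +$17.52 interest = $1,610.71; pay $1,053.27 → $557.44
Payment period 10: $557.44 +$6.13 interest = $563.57; pay $563.57 → $0.00
Balance reaches $0.00 in payment period 10.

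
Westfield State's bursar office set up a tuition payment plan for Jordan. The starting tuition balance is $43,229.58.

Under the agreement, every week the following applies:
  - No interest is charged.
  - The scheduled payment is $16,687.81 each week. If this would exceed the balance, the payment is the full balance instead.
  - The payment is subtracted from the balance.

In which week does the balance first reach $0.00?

3

Week 1: $43,229.58 − $16,687.81 → $26,541.77
Week 2: $26,541.77 − $16,687.81 → $9,853.96
Week 3: $9,853.96 − $9,853.96 → $0.00
Balance reaches $0.00 in week 3.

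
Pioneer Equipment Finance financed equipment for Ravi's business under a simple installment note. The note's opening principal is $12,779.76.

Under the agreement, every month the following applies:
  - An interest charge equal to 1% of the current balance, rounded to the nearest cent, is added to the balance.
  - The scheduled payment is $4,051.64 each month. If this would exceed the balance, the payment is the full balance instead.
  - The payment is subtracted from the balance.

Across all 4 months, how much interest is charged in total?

Month 1: opening $12,779.76; interest $127.80 → $12,907.56; payment $4,051.64; balance $8,855.92
Month 2: opening $8,855.92; interest $88.56 → $8,944.48; payment $4,051.64; balance $4,892.84
Month 3: opening $4,892.84; interest $48.93 → $4,941.77; payment $4,051.64; balance $890.13
Month 4: opening $890.13; interest $8.90 → $899.03; payment $899.03; balance $0.00
Total interest: $127.80 + $88.56 + $48.93 + $8.90 = $274.19

$274.19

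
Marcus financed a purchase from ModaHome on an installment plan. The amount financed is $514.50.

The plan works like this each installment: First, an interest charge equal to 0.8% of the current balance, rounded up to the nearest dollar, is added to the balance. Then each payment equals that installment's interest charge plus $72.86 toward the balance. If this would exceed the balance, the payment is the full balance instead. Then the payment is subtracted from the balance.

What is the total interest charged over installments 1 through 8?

$21.00

Installment 1: $514.50 +$5.00 interest = $519.50; pay $77.86 → $441.64
Installment 2: $441.64 +$4.00 interest = $445.64; pay $76.86 → $368.78
Installment 3: $368.78 +$3.00 interest = $371.78; pay $75.86 → $295.92
Installment 4: $295.92 +$3.00 interest = $298.92; pay $75.86 → $223.06
Installment 5: $223.06 +$2.00 interest = $225.06; pay $74.86 → $150.20
Installment 6: $150.20 +$2.00 interest = $152.20; pay $74.86 → $77.34
Installment 7: $77.34 +$1.00 interest = $78.34; pay $73.86 → $4.48
Installment 8: $4.48 +$1.00 interest = $5.48; pay $5.48 → $0.00
Total interest: $5.00 + $4.00 + $3.00 + $3.00 + $2.00 + $2.00 + $1.00 + $1.00 = $21.00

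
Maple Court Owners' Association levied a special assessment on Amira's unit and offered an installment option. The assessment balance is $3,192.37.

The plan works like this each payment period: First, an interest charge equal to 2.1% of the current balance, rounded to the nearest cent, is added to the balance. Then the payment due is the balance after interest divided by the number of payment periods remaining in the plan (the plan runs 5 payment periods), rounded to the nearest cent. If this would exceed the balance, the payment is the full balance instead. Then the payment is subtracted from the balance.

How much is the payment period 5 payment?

Payment period 1: opening $3,192.37; interest $67.04 → $3,259.41; payment $651.88; balance $2,607.53
Payment period 2: opening $2,607.53; interest $54.76 → $2,662.29; payment $665.57; balance $1,996.72
Payment period 3: opening $1,996.72; interest $41.93 → $2,038.65; payment $679.55; balance $1,359.10
Payment period 4: opening $1,359.10; interest $28.54 → $1,387.64; payment $693.82; balance $693.82
Payment period 5: opening $693.82; interest $14.57 → $708.39; payment $708.39; balance $0.00

$708.39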